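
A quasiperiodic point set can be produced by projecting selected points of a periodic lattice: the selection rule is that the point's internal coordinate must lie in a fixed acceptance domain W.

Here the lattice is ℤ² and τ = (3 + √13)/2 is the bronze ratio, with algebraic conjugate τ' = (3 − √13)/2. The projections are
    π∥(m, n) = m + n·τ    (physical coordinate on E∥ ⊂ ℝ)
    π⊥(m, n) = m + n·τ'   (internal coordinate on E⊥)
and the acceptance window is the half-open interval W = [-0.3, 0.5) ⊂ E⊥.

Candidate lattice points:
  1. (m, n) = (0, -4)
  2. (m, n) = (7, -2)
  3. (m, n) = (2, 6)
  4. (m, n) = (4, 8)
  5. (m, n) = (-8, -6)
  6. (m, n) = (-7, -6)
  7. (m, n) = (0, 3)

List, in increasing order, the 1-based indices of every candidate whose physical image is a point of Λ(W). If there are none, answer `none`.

3

Numerically τ ≈ 3.302776 and τ' = −1/τ ≈ -0.302776.
[1] lift (0,-4): star map gives 1.211103; window check -0.3 ≤ 1.211103 < 0.5 is false → out
[2] lift (7,-2): star map gives 7.605551; window check -0.3 ≤ 7.605551 < 0.5 is false → out
[3] lift (2,6): star map gives 0.183346; window check -0.3 ≤ 0.183346 < 0.5 is true → IN Λ
[4] lift (4,8): star map gives 1.577795; window check -0.3 ≤ 1.577795 < 0.5 is false → out
[5] lift (-8,-6): star map gives -6.183346; window check -0.3 ≤ -6.183346 < 0.5 is false → out
[6] lift (-7,-6): star map gives -5.183346; window check -0.3 ≤ -5.183346 < 0.5 is false → out
[7] lift (0,3): star map gives -0.908327; window check -0.3 ≤ -0.908327 < 0.5 is false → out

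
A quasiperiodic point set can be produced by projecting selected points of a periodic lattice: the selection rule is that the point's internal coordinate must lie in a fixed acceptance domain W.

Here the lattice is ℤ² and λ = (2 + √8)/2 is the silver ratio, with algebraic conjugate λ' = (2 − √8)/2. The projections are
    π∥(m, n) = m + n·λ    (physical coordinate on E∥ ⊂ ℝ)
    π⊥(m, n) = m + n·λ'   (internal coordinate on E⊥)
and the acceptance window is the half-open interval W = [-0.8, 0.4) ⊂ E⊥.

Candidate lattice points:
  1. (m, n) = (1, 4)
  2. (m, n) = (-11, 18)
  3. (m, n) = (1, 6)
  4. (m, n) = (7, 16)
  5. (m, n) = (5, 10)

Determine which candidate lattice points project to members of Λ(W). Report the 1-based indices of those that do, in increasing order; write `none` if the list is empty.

1, 4

Compute λ' = (2−√8)/2 = -0.41421, so π⊥(m,n) = m -0.41421·n.
[1] lift (1,4): star map gives -0.65685; window check -0.8 ≤ -0.65685 < 0.4 is true → IN Λ
[2] lift (-11,18): star map gives -18.45584; window check -0.8 ≤ -18.45584 < 0.4 is false → out
[3] lift (1,6): star map gives -1.48528; window check -0.8 ≤ -1.48528 < 0.4 is false → out
[4] lift (7,16): star map gives 0.37258; window check -0.8 ≤ 0.37258 < 0.4 is true → IN Λ
[5] lift (5,10): star map gives 0.85786; window check -0.8 ≤ 0.85786 < 0.4 is false → out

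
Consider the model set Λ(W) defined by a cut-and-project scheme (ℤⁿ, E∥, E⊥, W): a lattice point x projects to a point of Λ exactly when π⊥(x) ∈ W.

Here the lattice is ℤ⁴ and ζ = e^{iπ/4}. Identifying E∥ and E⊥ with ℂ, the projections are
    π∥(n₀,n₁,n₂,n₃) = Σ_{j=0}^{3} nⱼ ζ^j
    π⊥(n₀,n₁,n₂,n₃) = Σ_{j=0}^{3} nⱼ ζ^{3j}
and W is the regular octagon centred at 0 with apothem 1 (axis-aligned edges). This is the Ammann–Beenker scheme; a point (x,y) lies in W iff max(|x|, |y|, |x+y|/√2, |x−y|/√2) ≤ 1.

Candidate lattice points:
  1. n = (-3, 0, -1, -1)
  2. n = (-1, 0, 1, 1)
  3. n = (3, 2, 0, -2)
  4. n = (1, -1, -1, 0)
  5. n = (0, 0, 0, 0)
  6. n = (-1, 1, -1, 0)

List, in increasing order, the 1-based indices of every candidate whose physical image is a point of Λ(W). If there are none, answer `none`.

2, 3, 5

π⊥(n) = n₀ + n₁ζ³ + n₂ζ⁶ + n₃ζ⁹ where ζ = e^{iπ/4}.
#1 (-3, 0, -1, -1): internal (-3.70711, 0.29289); octagon support 3.70711 vs apothem 1 → ∉ W
#2 (-1, 0, 1, 1): internal (-0.29289, -0.29289); octagon support 0.41421 vs apothem 1 → ∈ W
#3 (3, 2, 0, -2): internal (0.17157, 0.00000); octagon support 0.17157 vs apothem 1 → ∈ W
#4 (1, -1, -1, 0): internal (1.70711, 0.29289); octagon support 1.70711 vs apothem 1 → ∉ W
#5 (0, 0, 0, 0): internal (0.00000, 0.00000); octagon support 0.00000 vs apothem 1 → ∈ W
#6 (-1, 1, -1, 0): internal (-1.70711, 1.70711); octagon support 2.41421 vs apothem 1 → ∉ W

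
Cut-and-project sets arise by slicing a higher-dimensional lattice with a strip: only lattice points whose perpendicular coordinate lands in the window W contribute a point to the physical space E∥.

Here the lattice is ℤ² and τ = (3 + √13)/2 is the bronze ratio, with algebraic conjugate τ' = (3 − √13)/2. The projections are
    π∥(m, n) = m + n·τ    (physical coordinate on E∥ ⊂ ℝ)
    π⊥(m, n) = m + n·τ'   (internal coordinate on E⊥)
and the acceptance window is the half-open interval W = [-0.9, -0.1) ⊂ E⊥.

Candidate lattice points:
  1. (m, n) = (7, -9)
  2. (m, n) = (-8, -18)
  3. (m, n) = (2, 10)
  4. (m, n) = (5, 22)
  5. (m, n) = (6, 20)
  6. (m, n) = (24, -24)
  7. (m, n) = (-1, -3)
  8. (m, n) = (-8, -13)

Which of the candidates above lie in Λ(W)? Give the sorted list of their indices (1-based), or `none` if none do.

Numerically τ ≈ 3.3028 and τ' = −1/τ ≈ -0.3028.
[1] lift (7,-9): star map gives 9.7250; window check -0.9 ≤ 9.7250 < -0.1 is false → out
[2] lift (-8,-18): star map gives -2.5500; window check -0.9 ≤ -2.5500 < -0.1 is false → out
[3] lift (2,10): star map gives -1.0278; window check -0.9 ≤ -1.0278 < -0.1 is false → out
[4] lift (5,22): star map gives -1.6611; window check -0.9 ≤ -1.6611 < -0.1 is false → out
[5] lift (6,20): star map gives -0.0555; window check -0.9 ≤ -0.0555 < -0.1 is false → out
[6] lift (24,-24): star map gives 31.2666; window check -0.9 ≤ 31.2666 < -0.1 is false → out
[7] lift (-1,-3): star map gives -0.0917; window check -0.9 ≤ -0.0917 < -0.1 is false → out
[8] lift (-8,-13): star map gives -4.0639; window check -0.9 ≤ -4.0639 < -0.1 is false → out

none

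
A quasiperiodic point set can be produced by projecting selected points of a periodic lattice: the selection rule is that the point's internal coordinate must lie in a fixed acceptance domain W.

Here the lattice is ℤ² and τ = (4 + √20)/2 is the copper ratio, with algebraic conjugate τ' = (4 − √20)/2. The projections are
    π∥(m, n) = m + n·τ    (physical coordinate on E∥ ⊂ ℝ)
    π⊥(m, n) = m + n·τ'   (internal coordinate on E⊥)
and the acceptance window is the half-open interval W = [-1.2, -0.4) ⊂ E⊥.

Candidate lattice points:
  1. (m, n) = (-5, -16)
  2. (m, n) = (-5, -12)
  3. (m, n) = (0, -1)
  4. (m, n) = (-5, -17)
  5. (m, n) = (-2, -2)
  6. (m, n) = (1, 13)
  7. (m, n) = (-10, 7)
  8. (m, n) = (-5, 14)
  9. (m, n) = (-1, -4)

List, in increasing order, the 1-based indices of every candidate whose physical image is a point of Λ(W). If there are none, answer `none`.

4

Compute τ' = (4−√20)/2 = -0.2361, so π⊥(m,n) = m -0.2361·n.
[1] lift (-5,-16): star map gives -1.2229; window check -1.2 ≤ -1.2229 < -0.4 is false → out
[2] lift (-5,-12): star map gives -2.1672; window check -1.2 ≤ -2.1672 < -0.4 is false → out
[3] lift (0,-1): star map gives 0.2361; window check -1.2 ≤ 0.2361 < -0.4 is false → out
[4] lift (-5,-17): star map gives -0.9868; window check -1.2 ≤ -0.9868 < -0.4 is true → IN Λ
[5] lift (-2,-2): star map gives -1.5279; window check -1.2 ≤ -1.5279 < -0.4 is false → out
[6] lift (1,13): star map gives -2.0689; window check -1.2 ≤ -2.0689 < -0.4 is false → out
[7] lift (-10,7): star map gives -11.6525; window check -1.2 ≤ -11.6525 < -0.4 is false → out
[8] lift (-5,14): star map gives -8.3050; window check -1.2 ≤ -8.3050 < -0.4 is false → out
[9] lift (-1,-4): star map gives -0.0557; window check -1.2 ≤ -0.0557 < -0.4 is false → out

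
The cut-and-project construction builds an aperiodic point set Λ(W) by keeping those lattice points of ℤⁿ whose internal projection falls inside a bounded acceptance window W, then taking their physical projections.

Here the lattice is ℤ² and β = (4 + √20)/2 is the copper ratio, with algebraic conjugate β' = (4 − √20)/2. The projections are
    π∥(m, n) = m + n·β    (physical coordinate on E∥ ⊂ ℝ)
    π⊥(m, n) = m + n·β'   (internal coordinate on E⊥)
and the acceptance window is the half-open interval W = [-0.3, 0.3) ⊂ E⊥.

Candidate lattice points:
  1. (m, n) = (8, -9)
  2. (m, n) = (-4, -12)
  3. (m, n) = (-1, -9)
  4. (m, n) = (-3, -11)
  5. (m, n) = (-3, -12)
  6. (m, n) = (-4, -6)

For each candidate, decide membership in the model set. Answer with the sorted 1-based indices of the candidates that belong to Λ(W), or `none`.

5

Numerically β ≈ 4.236068 and β' = −1/β ≈ -0.236068.
#1 (8,-9): internal coord 8 + (-9)·β' = +10.124612; +10.124612 ∉ [-0.3, 0.3) → out
#2 (-4,-12): internal coord -4 + (-12)·β' = -1.167184; -1.167184 ∉ [-0.3, 0.3) → out
#3 (-1,-9): internal coord -1 + (-9)·β' = +1.124612; +1.124612 ∉ [-0.3, 0.3) → out
#4 (-3,-11): internal coord -3 + (-11)·β' = -0.403252; -0.403252 ∉ [-0.3, 0.3) → out
#5 (-3,-12): internal coord -3 + (-12)·β' = -0.167184; -0.167184 ∈ [-0.3, 0.3) → IN Λ
#6 (-4,-6): internal coord -4 + (-6)·β' = -2.583592; -2.583592 ∉ [-0.3, 0.3) → out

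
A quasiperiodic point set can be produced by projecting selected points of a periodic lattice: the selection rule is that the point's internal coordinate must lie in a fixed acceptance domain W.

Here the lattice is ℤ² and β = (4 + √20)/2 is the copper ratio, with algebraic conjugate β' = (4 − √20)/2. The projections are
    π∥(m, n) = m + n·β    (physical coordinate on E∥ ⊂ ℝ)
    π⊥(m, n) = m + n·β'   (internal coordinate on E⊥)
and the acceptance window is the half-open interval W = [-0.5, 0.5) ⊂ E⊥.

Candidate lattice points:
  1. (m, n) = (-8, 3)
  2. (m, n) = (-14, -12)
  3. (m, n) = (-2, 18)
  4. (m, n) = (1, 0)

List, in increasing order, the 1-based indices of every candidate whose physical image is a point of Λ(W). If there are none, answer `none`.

Numerically β ≈ 4.23607 and β' = −1/β ≈ -0.23607.
candidate 1: (m,n)=(-8,3) → π∥ = -8+3·β ≈ 4.70820, π⊥ = -8+3·β' ≈ -8.70820 ∉ [-0.5, 0.5) ⇒ out
candidate 2: (m,n)=(-14,-12) → π∥ = -14-12·β ≈ -64.83282, π⊥ = -14-12·β' ≈ -11.16718 ∉ [-0.5, 0.5) ⇒ out
candidate 3: (m,n)=(-2,18) → π∥ = -2+18·β ≈ 74.24922, π⊥ = -2+18·β' ≈ -6.24922 ∉ [-0.5, 0.5) ⇒ out
candidate 4: (m,n)=(1,0) → π∥ = 1+0·β ≈ 1.00000, π⊥ = 1+0·β' ≈ 1.00000 ∉ [-0.5, 0.5) ⇒ out

none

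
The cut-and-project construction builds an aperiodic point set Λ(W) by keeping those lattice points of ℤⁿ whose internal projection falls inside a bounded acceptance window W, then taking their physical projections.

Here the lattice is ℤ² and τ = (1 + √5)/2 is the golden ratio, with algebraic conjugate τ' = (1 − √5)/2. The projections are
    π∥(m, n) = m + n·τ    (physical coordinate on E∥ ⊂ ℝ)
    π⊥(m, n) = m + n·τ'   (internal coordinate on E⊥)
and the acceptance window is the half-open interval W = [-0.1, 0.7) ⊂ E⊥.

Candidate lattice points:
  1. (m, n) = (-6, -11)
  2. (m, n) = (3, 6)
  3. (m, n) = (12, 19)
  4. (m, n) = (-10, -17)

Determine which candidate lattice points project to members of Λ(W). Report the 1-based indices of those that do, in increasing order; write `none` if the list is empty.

Numerically τ ≈ 1.618034 and τ' = −1/τ ≈ -0.618034.
candidate 1: (m,n)=(-6,-11) → π∥ = -6-11·τ ≈ -23.798374, π⊥ = -6-11·τ' ≈ 0.798374 ∉ [-0.1, 0.7) ⇒ out
candidate 2: (m,n)=(3,6) → π∥ = 3+6·τ ≈ 12.708204, π⊥ = 3+6·τ' ≈ -0.708204 ∉ [-0.1, 0.7) ⇒ out
candidate 3: (m,n)=(12,19) → π∥ = 12+19·τ ≈ 42.742646, π⊥ = 12+19·τ' ≈ 0.257354 ∈ [-0.1, 0.7) ⇒ IN Λ
candidate 4: (m,n)=(-10,-17) → π∥ = -10-17·τ ≈ -37.506578, π⊥ = -10-17·τ' ≈ 0.506578 ∈ [-0.1, 0.7) ⇒ IN Λ

3, 4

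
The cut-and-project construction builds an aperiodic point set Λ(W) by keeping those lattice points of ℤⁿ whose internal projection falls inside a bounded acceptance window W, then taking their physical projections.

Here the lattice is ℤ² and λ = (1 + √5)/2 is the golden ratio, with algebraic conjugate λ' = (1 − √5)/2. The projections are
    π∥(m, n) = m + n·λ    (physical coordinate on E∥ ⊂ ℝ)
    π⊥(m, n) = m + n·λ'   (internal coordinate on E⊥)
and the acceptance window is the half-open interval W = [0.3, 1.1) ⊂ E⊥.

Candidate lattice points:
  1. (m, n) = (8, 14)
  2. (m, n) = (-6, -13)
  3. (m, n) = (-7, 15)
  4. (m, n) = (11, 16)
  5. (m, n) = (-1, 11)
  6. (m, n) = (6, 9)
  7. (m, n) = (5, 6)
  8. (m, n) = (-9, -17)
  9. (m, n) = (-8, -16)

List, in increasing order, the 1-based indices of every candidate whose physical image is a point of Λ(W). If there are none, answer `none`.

6

Compute λ' = (1−√5)/2 = -0.618034, so π⊥(m,n) = m -0.618034·n.
candidate 1: (m,n)=(8,14) → π∥ = 8+14·λ ≈ 30.652476, π⊥ = 8+14·λ' ≈ -0.652476 ∉ [0.3, 1.1) ⇒ out
candidate 2: (m,n)=(-6,-13) → π∥ = -6-13·λ ≈ -27.034442, π⊥ = -6-13·λ' ≈ 2.034442 ∉ [0.3, 1.1) ⇒ out
candidate 3: (m,n)=(-7,15) → π∥ = -7+15·λ ≈ 17.270510, π⊥ = -7+15·λ' ≈ -16.270510 ∉ [0.3, 1.1) ⇒ out
candidate 4: (m,n)=(11,16) → π∥ = 11+16·λ ≈ 36.888544, π⊥ = 11+16·λ' ≈ 1.111456 ∉ [0.3, 1.1) ⇒ out
candidate 5: (m,n)=(-1,11) → π∥ = -1+11·λ ≈ 16.798374, π⊥ = -1+11·λ' ≈ -7.798374 ∉ [0.3, 1.1) ⇒ out
candidate 6: (m,n)=(6,9) → π∥ = 6+9·λ ≈ 20.562306, π⊥ = 6+9·λ' ≈ 0.437694 ∈ [0.3, 1.1) ⇒ IN Λ
candidate 7: (m,n)=(5,6) → π∥ = 5+6·λ ≈ 14.708204, π⊥ = 5+6·λ' ≈ 1.291796 ∉ [0.3, 1.1) ⇒ out
candidate 8: (m,n)=(-9,-17) → π∥ = -9-17·λ ≈ -36.506578, π⊥ = -9-17·λ' ≈ 1.506578 ∉ [0.3, 1.1) ⇒ out
candidate 9: (m,n)=(-8,-16) → π∥ = -8-16·λ ≈ -33.888544, π⊥ = -8-16·λ' ≈ 1.888544 ∉ [0.3, 1.1) ⇒ out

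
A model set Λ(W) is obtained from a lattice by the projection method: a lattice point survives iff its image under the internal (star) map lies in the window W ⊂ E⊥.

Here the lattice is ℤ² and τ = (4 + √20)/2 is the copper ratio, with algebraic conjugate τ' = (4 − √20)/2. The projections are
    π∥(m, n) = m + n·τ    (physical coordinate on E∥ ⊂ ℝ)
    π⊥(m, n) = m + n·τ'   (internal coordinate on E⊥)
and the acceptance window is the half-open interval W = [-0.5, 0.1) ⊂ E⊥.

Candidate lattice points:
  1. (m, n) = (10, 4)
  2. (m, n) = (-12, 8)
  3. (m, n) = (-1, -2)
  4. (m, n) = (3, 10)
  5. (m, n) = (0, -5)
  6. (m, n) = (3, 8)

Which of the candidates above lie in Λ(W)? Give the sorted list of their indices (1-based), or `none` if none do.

none

Compute τ' = (4−√20)/2 = -0.2361, so π⊥(m,n) = m -0.2361·n.
[1] lift (10,4): star map gives 9.0557; window check -0.5 ≤ 9.0557 < 0.1 is false → out
[2] lift (-12,8): star map gives -13.8885; window check -0.5 ≤ -13.8885 < 0.1 is false → out
[3] lift (-1,-2): star map gives -0.5279; window check -0.5 ≤ -0.5279 < 0.1 is false → out
[4] lift (3,10): star map gives 0.6393; window check -0.5 ≤ 0.6393 < 0.1 is false → out
[5] lift (0,-5): star map gives 1.1803; window check -0.5 ≤ 1.1803 < 0.1 is false → out
[6] lift (3,8): star map gives 1.1115; window check -0.5 ≤ 1.1115 < 0.1 is false → out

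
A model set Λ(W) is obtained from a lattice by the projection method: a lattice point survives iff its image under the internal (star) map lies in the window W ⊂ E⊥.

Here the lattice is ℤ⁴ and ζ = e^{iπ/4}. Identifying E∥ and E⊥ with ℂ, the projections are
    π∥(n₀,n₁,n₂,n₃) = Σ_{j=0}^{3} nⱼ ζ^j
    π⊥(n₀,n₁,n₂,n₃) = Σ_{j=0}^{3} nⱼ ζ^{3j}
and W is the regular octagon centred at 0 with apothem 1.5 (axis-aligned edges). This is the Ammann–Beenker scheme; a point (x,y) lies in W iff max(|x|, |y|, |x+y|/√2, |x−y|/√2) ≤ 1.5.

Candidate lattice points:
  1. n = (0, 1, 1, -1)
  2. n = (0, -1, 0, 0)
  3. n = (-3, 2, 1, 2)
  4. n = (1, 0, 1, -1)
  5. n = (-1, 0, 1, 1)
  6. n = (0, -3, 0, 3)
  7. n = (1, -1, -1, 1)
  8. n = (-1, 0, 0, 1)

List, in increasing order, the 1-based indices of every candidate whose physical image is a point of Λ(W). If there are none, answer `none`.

With ζ = e^{iπ/4} the internal vectors are ζ^0,ζ^3,ζ^6,ζ^9.
candidate 1: n = (0, 1, 1, -1) → π⊥ ≈ (-1.41421, -1.00000); max(|x|,|y|,|x±y|/√2) = 1.70711 > 1.5 ⇒ ∉ W
candidate 2: n = (0, -1, 0, 0) → π⊥ ≈ (+0.70711, -0.70711); max(|x|,|y|,|x±y|/√2) = 1.00000 ≤ 1.5 ⇒ ∈ W
candidate 3: n = (-3, 2, 1, 2) → π⊥ ≈ (-3.00000, +1.82843); max(|x|,|y|,|x±y|/√2) = 3.41421 > 1.5 ⇒ ∉ W
candidate 4: n = (1, 0, 1, -1) → π⊥ ≈ (+0.29289, -1.70711); max(|x|,|y|,|x±y|/√2) = 1.70711 > 1.5 ⇒ ∉ W
candidate 5: n = (-1, 0, 1, 1) → π⊥ ≈ (-0.29289, -0.29289); max(|x|,|y|,|x±y|/√2) = 0.41421 ≤ 1.5 ⇒ ∈ W
candidate 6: n = (0, -3, 0, 3) → π⊥ ≈ (+4.24264, +0.00000); max(|x|,|y|,|x±y|/√2) = 4.24264 > 1.5 ⇒ ∉ W
candidate 7: n = (1, -1, -1, 1) → π⊥ ≈ (+2.41421, +1.00000); max(|x|,|y|,|x±y|/√2) = 2.41421 > 1.5 ⇒ ∉ W
candidate 8: n = (-1, 0, 0, 1) → π⊥ ≈ (-0.29289, +0.70711); max(|x|,|y|,|x±y|/√2) = 0.70711 ≤ 1.5 ⇒ ∈ W

2, 5, 8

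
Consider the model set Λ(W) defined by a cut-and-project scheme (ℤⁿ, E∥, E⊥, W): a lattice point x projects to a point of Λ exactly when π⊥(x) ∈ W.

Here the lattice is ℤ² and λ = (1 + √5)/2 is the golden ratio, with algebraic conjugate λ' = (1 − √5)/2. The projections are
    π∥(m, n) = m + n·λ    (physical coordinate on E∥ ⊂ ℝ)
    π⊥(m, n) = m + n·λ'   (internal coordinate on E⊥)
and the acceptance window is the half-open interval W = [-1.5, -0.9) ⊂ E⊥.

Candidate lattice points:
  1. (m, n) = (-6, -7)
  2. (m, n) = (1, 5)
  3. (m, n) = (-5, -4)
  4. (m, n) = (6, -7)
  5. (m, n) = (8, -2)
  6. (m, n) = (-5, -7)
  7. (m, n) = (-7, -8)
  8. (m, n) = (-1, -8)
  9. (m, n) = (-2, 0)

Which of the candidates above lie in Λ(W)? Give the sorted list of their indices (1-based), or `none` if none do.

Numerically λ ≈ 1.618034 and λ' = −1/λ ≈ -0.618034.
candidate 1: (m,n)=(-6,-7) → π∥ = -6-7·λ ≈ -17.326238, π⊥ = -6-7·λ' ≈ -1.673762 ∉ [-1.5, -0.9) ⇒ out
candidate 2: (m,n)=(1,5) → π∥ = 1+5·λ ≈ 9.090170, π⊥ = 1+5·λ' ≈ -2.090170 ∉ [-1.5, -0.9) ⇒ out
candidate 3: (m,n)=(-5,-4) → π∥ = -5-4·λ ≈ -11.472136, π⊥ = -5-4·λ' ≈ -2.527864 ∉ [-1.5, -0.9) ⇒ out
candidate 4: (m,n)=(6,-7) → π∥ = 6-7·λ ≈ -5.326238, π⊥ = 6-7·λ' ≈ 10.326238 ∉ [-1.5, -0.9) ⇒ out
candidate 5: (m,n)=(8,-2) → π∥ = 8-2·λ ≈ 4.763932, π⊥ = 8-2·λ' ≈ 9.236068 ∉ [-1.5, -0.9) ⇒ out
candidate 6: (m,n)=(-5,-7) → π∥ = -5-7·λ ≈ -16.326238, π⊥ = -5-7·λ' ≈ -0.673762 ∉ [-1.5, -0.9) ⇒ out
candidate 7: (m,n)=(-7,-8) → π∥ = -7-8·λ ≈ -19.944272, π⊥ = -7-8·λ' ≈ -2.055728 ∉ [-1.5, -0.9) ⇒ out
candidate 8: (m,n)=(-1,-8) → π∥ = -1-8·λ ≈ -13.944272, π⊥ = -1-8·λ' ≈ 3.944272 ∉ [-1.5, -0.9) ⇒ out
candidate 9: (m,n)=(-2,0) → π∥ = -2+0·λ ≈ -2.000000, π⊥ = -2+0·λ' ≈ -2.000000 ∉ [-1.5, -0.9) ⇒ out

none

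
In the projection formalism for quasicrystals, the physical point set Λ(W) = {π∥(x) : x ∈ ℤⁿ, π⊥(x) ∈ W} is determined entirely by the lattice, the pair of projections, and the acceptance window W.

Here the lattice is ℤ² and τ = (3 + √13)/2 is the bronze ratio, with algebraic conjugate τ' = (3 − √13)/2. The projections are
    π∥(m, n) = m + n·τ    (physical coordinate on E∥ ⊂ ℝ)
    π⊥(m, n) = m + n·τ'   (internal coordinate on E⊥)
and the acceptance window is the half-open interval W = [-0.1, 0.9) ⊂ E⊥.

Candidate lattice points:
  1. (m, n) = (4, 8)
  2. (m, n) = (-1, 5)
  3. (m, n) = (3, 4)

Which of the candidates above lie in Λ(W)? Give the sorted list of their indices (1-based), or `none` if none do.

none

Numerically τ ≈ 3.302776 and τ' = −1/τ ≈ -0.302776.
[1] lift (4,8): star map gives 1.577795; window check -0.1 ≤ 1.577795 < 0.9 is false → out
[2] lift (-1,5): star map gives -2.513878; window check -0.1 ≤ -2.513878 < 0.9 is false → out
[3] lift (3,4): star map gives 1.788897; window check -0.1 ≤ 1.788897 < 0.9 is false → out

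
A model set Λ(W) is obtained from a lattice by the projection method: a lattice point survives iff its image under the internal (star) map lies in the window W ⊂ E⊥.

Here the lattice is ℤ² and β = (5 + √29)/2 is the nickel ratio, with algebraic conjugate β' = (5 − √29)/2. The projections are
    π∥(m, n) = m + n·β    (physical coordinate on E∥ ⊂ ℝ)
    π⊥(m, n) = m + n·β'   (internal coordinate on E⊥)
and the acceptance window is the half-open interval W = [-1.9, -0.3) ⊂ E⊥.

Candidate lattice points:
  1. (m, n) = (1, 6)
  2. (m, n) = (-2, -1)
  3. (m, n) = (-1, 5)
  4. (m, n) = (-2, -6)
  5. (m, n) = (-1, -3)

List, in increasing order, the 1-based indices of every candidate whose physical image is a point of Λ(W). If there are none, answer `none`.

β' = (5−√29)/2 ≈ -0.19258.
[1] lift (1,6): star map gives -0.15549; window check -1.9 ≤ -0.15549 < -0.3 is false → out
[2] lift (-2,-1): star map gives -1.80742; window check -1.9 ≤ -1.80742 < -0.3 is true → IN Λ
[3] lift (-1,5): star map gives -1.96291; window check -1.9 ≤ -1.96291 < -0.3 is false → out
[4] lift (-2,-6): star map gives -0.84451; window check -1.9 ≤ -0.84451 < -0.3 is true → IN Λ
[5] lift (-1,-3): star map gives -0.42225; window check -1.9 ≤ -0.42225 < -0.3 is true → IN Λ

2, 4, 5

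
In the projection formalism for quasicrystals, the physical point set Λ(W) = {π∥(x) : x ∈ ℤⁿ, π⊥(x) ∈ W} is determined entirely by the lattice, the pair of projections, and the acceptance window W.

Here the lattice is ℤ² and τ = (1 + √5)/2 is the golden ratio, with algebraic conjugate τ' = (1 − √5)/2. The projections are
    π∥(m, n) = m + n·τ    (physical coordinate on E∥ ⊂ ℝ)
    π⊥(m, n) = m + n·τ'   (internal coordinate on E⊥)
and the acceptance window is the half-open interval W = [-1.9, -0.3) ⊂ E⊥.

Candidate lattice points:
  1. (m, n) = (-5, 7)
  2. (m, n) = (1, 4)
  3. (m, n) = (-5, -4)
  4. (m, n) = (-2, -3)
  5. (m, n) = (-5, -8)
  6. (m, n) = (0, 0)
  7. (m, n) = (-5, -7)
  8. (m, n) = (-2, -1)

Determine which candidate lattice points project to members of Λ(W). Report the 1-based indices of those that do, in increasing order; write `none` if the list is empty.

2, 7, 8

Numerically τ ≈ 1.6180 and τ' = −1/τ ≈ -0.6180.
[1] lift (-5,7): star map gives -9.3262; window check -1.9 ≤ -9.3262 < -0.3 is false → out
[2] lift (1,4): star map gives -1.4721; window check -1.9 ≤ -1.4721 < -0.3 is true → IN Λ
[3] lift (-5,-4): star map gives -2.5279; window check -1.9 ≤ -2.5279 < -0.3 is false → out
[4] lift (-2,-3): star map gives -0.1459; window check -1.9 ≤ -0.1459 < -0.3 is false → out
[5] lift (-5,-8): star map gives -0.0557; window check -1.9 ≤ -0.0557 < -0.3 is false → out
[6] lift (0,0): star map gives 0.0000; window check -1.9 ≤ 0.0000 < -0.3 is false → out
[7] lift (-5,-7): star map gives -0.6738; window check -1.9 ≤ -0.6738 < -0.3 is true → IN Λ
[8] lift (-2,-1): star map gives -1.3820; window check -1.9 ≤ -1.3820 < -0.3 is true → IN Λ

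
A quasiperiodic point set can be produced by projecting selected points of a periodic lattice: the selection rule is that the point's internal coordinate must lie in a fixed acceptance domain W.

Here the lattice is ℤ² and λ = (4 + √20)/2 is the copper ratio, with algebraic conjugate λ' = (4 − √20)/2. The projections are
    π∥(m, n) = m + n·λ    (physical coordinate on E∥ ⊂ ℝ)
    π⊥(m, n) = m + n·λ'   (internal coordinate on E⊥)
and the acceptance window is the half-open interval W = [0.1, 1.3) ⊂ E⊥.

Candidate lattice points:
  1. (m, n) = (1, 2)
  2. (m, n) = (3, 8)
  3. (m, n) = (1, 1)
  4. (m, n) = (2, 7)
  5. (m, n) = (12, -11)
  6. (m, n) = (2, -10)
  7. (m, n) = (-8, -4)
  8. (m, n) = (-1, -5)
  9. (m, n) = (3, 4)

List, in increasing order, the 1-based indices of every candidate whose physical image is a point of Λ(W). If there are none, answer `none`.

Numerically λ ≈ 4.23607 and λ' = −1/λ ≈ -0.23607.
#1 (1,2): internal coord 1 + (2)·λ' = +0.52786; +0.52786 ∈ [0.1, 1.3) → IN Λ
#2 (3,8): internal coord 3 + (8)·λ' = +1.11146; +1.11146 ∈ [0.1, 1.3) → IN Λ
#3 (1,1): internal coord 1 + (1)·λ' = +0.76393; +0.76393 ∈ [0.1, 1.3) → IN Λ
#4 (2,7): internal coord 2 + (7)·λ' = +0.34752; +0.34752 ∈ [0.1, 1.3) → IN Λ
#5 (12,-11): internal coord 12 + (-11)·λ' = +14.59675; +14.59675 ∉ [0.1, 1.3) → out
#6 (2,-10): internal coord 2 + (-10)·λ' = +4.36068; +4.36068 ∉ [0.1, 1.3) → out
#7 (-8,-4): internal coord -8 + (-4)·λ' = -7.05573; -7.05573 ∉ [0.1, 1.3) → out
#8 (-1,-5): internal coord -1 + (-5)·λ' = +0.18034; +0.18034 ∈ [0.1, 1.3) → IN Λ
#9 (3,4): internal coord 3 + (4)·λ' = +2.05573; +2.05573 ∉ [0.1, 1.3) → out

1, 2, 3, 4, 8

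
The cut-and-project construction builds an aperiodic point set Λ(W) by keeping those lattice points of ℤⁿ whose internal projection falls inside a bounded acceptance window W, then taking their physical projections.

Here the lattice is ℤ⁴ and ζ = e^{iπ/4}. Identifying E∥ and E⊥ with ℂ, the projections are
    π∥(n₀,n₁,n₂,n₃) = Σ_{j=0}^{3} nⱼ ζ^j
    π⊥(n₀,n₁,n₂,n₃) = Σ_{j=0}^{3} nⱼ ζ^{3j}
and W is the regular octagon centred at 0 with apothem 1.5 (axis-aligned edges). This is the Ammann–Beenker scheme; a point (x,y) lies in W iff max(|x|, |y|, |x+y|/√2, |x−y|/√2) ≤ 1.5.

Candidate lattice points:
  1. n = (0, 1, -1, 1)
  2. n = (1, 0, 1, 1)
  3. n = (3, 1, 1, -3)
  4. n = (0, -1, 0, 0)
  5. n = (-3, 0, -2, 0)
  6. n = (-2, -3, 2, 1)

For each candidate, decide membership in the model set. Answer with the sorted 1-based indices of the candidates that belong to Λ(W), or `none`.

4

π⊥(n) = n₀ + n₁ζ³ + n₂ζ⁶ + n₃ζ⁹ where ζ = e^{iπ/4}.
#1 (0, 1, -1, 1): internal (0.00000, 2.41421); octagon support 2.41421 vs apothem 1.5 → ∉ W
#2 (1, 0, 1, 1): internal (1.70711, -0.29289); octagon support 1.70711 vs apothem 1.5 → ∉ W
#3 (3, 1, 1, -3): internal (0.17157, -2.41421); octagon support 2.41421 vs apothem 1.5 → ∉ W
#4 (0, -1, 0, 0): internal (0.70711, -0.70711); octagon support 1.00000 vs apothem 1.5 → ∈ W
#5 (-3, 0, -2, 0): internal (-3.00000, 2.00000); octagon support 3.53553 vs apothem 1.5 → ∉ W
#6 (-2, -3, 2, 1): internal (0.82843, -3.41421); octagon support 3.41421 vs apothem 1.5 → ∉ W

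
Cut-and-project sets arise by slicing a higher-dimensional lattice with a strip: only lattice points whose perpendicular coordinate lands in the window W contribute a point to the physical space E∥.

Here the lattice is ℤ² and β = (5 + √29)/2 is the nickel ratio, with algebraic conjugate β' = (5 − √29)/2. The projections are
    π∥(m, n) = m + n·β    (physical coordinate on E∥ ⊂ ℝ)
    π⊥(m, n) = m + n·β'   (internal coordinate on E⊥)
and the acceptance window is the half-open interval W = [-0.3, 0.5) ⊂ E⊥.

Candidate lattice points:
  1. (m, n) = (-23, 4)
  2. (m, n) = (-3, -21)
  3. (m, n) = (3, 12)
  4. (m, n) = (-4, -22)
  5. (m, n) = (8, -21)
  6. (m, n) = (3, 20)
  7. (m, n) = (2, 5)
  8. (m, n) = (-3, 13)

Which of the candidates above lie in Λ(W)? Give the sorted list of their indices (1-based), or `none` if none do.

4

β' = (5−√29)/2 ≈ -0.1926.
candidate 1: (m,n)=(-23,4) → π∥ = -23+4·β ≈ -2.2297, π⊥ = -23+4·β' ≈ -23.7703 ∉ [-0.3, 0.5) ⇒ out
candidate 2: (m,n)=(-3,-21) → π∥ = -3-21·β ≈ -112.0442, π⊥ = -3-21·β' ≈ 1.0442 ∉ [-0.3, 0.5) ⇒ out
candidate 3: (m,n)=(3,12) → π∥ = 3+12·β ≈ 65.3110, π⊥ = 3+12·β' ≈ 0.6890 ∉ [-0.3, 0.5) ⇒ out
candidate 4: (m,n)=(-4,-22) → π∥ = -4-22·β ≈ -118.2368, π⊥ = -4-22·β' ≈ 0.2368 ∈ [-0.3, 0.5) ⇒ IN Λ
candidate 5: (m,n)=(8,-21) → π∥ = 8-21·β ≈ -101.0442, π⊥ = 8-21·β' ≈ 12.0442 ∉ [-0.3, 0.5) ⇒ out
candidate 6: (m,n)=(3,20) → π∥ = 3+20·β ≈ 106.8516, π⊥ = 3+20·β' ≈ -0.8516 ∉ [-0.3, 0.5) ⇒ out
candidate 7: (m,n)=(2,5) → π∥ = 2+5·β ≈ 27.9629, π⊥ = 2+5·β' ≈ 1.0371 ∉ [-0.3, 0.5) ⇒ out
candidate 8: (m,n)=(-3,13) → π∥ = -3+13·β ≈ 64.5036, π⊥ = -3+13·β' ≈ -5.5036 ∉ [-0.3, 0.5) ⇒ out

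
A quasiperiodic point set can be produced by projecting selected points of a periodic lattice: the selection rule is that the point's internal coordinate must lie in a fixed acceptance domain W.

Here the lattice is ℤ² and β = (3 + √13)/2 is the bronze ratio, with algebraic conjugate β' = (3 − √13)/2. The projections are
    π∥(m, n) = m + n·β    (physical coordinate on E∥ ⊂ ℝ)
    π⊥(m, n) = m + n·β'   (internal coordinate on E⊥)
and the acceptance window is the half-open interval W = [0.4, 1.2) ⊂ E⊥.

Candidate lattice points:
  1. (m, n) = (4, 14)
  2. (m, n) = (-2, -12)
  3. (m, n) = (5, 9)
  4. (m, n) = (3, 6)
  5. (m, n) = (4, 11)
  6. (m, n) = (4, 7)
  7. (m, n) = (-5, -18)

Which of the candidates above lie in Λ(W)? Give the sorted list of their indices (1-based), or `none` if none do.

Numerically β ≈ 3.30278 and β' = −1/β ≈ -0.30278.
candidate 1: (m,n)=(4,14) → π∥ = 4+14·β ≈ 50.23886, π⊥ = 4+14·β' ≈ -0.23886 ∉ [0.4, 1.2) ⇒ out
candidate 2: (m,n)=(-2,-12) → π∥ = -2-12·β ≈ -41.63331, π⊥ = -2-12·β' ≈ 1.63331 ∉ [0.4, 1.2) ⇒ out
candidate 3: (m,n)=(5,9) → π∥ = 5+9·β ≈ 34.72498, π⊥ = 5+9·β' ≈ 2.27502 ∉ [0.4, 1.2) ⇒ out
candidate 4: (m,n)=(3,6) → π∥ = 3+6·β ≈ 22.81665, π⊥ = 3+6·β' ≈ 1.18335 ∈ [0.4, 1.2) ⇒ IN Λ
candidate 5: (m,n)=(4,11) → π∥ = 4+11·β ≈ 40.33053, π⊥ = 4+11·β' ≈ 0.66947 ∈ [0.4, 1.2) ⇒ IN Λ
candidate 6: (m,n)=(4,7) → π∥ = 4+7·β ≈ 27.11943, π⊥ = 4+7·β' ≈ 1.88057 ∉ [0.4, 1.2) ⇒ out
candidate 7: (m,n)=(-5,-18) → π∥ = -5-18·β ≈ -64.44996, π⊥ = -5-18·β' ≈ 0.44996 ∈ [0.4, 1.2) ⇒ IN Λ

4, 5, 7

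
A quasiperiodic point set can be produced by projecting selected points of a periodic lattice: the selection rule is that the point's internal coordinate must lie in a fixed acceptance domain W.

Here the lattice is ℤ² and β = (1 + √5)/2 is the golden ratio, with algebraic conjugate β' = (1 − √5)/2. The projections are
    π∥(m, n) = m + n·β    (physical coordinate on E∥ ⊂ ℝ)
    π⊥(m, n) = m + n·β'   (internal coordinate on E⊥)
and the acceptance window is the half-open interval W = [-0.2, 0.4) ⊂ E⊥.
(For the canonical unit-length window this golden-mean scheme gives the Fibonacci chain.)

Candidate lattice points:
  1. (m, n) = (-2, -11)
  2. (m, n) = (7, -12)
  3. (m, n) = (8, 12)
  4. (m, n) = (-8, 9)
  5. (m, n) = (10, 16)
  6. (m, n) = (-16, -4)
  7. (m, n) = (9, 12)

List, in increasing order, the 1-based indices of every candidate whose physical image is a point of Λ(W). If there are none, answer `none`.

5

β' = (1−√5)/2 ≈ -0.618034.
candidate 1: (m,n)=(-2,-11) → π∥ = -2-11·β ≈ -19.798374, π⊥ = -2-11·β' ≈ 4.798374 ∉ [-0.2, 0.4) ⇒ out
candidate 2: (m,n)=(7,-12) → π∥ = 7-12·β ≈ -12.416408, π⊥ = 7-12·β' ≈ 14.416408 ∉ [-0.2, 0.4) ⇒ out
candidate 3: (m,n)=(8,12) → π∥ = 8+12·β ≈ 27.416408, π⊥ = 8+12·β' ≈ 0.583592 ∉ [-0.2, 0.4) ⇒ out
candidate 4: (m,n)=(-8,9) → π∥ = -8+9·β ≈ 6.562306, π⊥ = -8+9·β' ≈ -13.562306 ∉ [-0.2, 0.4) ⇒ out
candidate 5: (m,n)=(10,16) → π∥ = 10+16·β ≈ 35.888544, π⊥ = 10+16·β' ≈ 0.111456 ∈ [-0.2, 0.4) ⇒ IN Λ
candidate 6: (m,n)=(-16,-4) → π∥ = -16-4·β ≈ -22.472136, π⊥ = -16-4·β' ≈ -13.527864 ∉ [-0.2, 0.4) ⇒ out
candidate 7: (m,n)=(9,12) → π∥ = 9+12·β ≈ 28.416408, π⊥ = 9+12·β' ≈ 1.583592 ∉ [-0.2, 0.4) ⇒ out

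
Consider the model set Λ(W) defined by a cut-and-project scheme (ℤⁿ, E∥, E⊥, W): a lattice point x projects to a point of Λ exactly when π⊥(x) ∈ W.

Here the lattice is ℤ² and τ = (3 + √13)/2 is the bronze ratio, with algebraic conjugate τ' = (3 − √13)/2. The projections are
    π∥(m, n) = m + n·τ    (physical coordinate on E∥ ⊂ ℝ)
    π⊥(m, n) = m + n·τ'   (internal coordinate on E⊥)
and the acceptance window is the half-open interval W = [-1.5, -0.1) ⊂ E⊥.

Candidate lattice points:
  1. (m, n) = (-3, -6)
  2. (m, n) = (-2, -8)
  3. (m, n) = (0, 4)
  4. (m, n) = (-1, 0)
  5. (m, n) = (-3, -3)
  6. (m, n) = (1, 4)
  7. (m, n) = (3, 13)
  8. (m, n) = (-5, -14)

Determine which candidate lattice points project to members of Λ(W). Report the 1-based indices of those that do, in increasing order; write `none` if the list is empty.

Compute τ' = (3−√13)/2 = -0.3028, so π⊥(m,n) = m -0.3028·n.
#1 (-3,-6): internal coord -3 + (-6)·τ' = -1.1833; -1.1833 ∈ [-1.5, -0.1) → IN Λ
#2 (-2,-8): internal coord -2 + (-8)·τ' = +0.4222; +0.4222 ∉ [-1.5, -0.1) → out
#3 (0,4): internal coord 0 + (4)·τ' = -1.2111; -1.2111 ∈ [-1.5, -0.1) → IN Λ
#4 (-1,0): internal coord -1 + (0)·τ' = -1.0000; -1.0000 ∈ [-1.5, -0.1) → IN Λ
#5 (-3,-3): internal coord -3 + (-3)·τ' = -2.0917; -2.0917 ∉ [-1.5, -0.1) → out
#6 (1,4): internal coord 1 + (4)·τ' = -0.2111; -0.2111 ∈ [-1.5, -0.1) → IN Λ
#7 (3,13): internal coord 3 + (13)·τ' = -0.9361; -0.9361 ∈ [-1.5, -0.1) → IN Λ
#8 (-5,-14): internal coord -5 + (-14)·τ' = -0.7611; -0.7611 ∈ [-1.5, -0.1) → IN Λ

1, 3, 4, 6, 7, 8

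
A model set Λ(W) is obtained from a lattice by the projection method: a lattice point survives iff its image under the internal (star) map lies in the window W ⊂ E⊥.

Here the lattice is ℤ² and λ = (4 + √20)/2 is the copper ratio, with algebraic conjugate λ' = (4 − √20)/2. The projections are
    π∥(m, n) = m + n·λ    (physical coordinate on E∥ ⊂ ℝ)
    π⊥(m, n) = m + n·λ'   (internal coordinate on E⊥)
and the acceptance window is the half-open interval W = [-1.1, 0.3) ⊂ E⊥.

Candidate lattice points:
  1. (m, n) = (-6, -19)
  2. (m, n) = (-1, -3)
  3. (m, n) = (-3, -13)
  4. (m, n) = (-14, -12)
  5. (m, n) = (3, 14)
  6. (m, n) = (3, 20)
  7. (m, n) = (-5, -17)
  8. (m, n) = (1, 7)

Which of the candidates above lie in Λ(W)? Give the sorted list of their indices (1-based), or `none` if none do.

Compute λ' = (4−√20)/2 = -0.236068, so π⊥(m,n) = m -0.236068·n.
#1 (-6,-19): internal coord -6 + (-19)·λ' = -1.514708; -1.514708 ∉ [-1.1, 0.3) → out
#2 (-1,-3): internal coord -1 + (-3)·λ' = -0.291796; -0.291796 ∈ [-1.1, 0.3) → IN Λ
#3 (-3,-13): internal coord -3 + (-13)·λ' = +0.068884; +0.068884 ∈ [-1.1, 0.3) → IN Λ
#4 (-14,-12): internal coord -14 + (-12)·λ' = -11.167184; -11.167184 ∉ [-1.1, 0.3) → out
#5 (3,14): internal coord 3 + (14)·λ' = -0.304952; -0.304952 ∈ [-1.1, 0.3) → IN Λ
#6 (3,20): internal coord 3 + (20)·λ' = -1.721360; -1.721360 ∉ [-1.1, 0.3) → out
#7 (-5,-17): internal coord -5 + (-17)·λ' = -0.986844; -0.986844 ∈ [-1.1, 0.3) → IN Λ
#8 (1,7): internal coord 1 + (7)·λ' = -0.652476; -0.652476 ∈ [-1.1, 0.3) → IN Λ

2, 3, 5, 7, 8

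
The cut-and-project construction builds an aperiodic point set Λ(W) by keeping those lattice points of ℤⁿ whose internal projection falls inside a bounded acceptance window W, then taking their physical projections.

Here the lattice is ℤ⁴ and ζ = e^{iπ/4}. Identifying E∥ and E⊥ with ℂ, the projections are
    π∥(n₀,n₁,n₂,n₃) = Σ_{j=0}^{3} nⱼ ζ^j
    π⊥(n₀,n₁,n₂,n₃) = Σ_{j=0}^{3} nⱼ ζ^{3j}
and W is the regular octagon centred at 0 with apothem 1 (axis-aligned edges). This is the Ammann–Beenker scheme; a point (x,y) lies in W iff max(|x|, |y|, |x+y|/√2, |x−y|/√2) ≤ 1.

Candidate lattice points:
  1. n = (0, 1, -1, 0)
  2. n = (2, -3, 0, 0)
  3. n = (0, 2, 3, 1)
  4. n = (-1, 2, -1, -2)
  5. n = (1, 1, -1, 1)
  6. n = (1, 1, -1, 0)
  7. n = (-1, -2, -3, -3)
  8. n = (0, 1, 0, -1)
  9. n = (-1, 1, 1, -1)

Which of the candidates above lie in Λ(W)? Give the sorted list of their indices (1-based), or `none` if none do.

none

π⊥(n) = n₀ + n₁ζ³ + n₂ζ⁶ + n₃ζ⁹ where ζ = e^{iπ/4}.
#1 (0, 1, -1, 0): internal (-0.707107, 1.707107); octagon support 1.707107 vs apothem 1 → ∉ W
#2 (2, -3, 0, 0): internal (4.121320, -2.121320); octagon support 4.414214 vs apothem 1 → ∉ W
#3 (0, 2, 3, 1): internal (-0.707107, -0.878680); octagon support 1.121320 vs apothem 1 → ∉ W
#4 (-1, 2, -1, -2): internal (-3.828427, 1.000000); octagon support 3.828427 vs apothem 1 → ∉ W
#5 (1, 1, -1, 1): internal (1.000000, 2.414214); octagon support 2.414214 vs apothem 1 → ∉ W
#6 (1, 1, -1, 0): internal (0.292893, 1.707107); octagon support 1.707107 vs apothem 1 → ∉ W
#7 (-1, -2, -3, -3): internal (-1.707107, -0.535534); octagon support 1.707107 vs apothem 1 → ∉ W
#8 (0, 1, 0, -1): internal (-1.414214, 0.000000); octagon support 1.414214 vs apothem 1 → ∉ W
#9 (-1, 1, 1, -1): internal (-2.414214, -1.000000); octagon support 2.414214 vs apothem 1 → ∉ W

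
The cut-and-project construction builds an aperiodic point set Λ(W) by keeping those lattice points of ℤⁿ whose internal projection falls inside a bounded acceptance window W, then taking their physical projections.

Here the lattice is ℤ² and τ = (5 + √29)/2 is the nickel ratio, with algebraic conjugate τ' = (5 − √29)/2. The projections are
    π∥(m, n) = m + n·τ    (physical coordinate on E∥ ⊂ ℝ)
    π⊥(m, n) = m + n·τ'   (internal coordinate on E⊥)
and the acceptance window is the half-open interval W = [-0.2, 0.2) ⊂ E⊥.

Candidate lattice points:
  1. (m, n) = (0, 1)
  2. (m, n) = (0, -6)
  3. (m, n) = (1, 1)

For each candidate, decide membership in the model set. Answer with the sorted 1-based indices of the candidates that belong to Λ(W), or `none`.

1

τ' = (5−√29)/2 ≈ -0.1926.
[1] lift (0,1): star map gives -0.1926; window check -0.2 ≤ -0.1926 < 0.2 is true → IN Λ
[2] lift (0,-6): star map gives 1.1555; window check -0.2 ≤ 1.1555 < 0.2 is false → out
[3] lift (1,1): star map gives 0.8074; window check -0.2 ≤ 0.8074 < 0.2 is false → out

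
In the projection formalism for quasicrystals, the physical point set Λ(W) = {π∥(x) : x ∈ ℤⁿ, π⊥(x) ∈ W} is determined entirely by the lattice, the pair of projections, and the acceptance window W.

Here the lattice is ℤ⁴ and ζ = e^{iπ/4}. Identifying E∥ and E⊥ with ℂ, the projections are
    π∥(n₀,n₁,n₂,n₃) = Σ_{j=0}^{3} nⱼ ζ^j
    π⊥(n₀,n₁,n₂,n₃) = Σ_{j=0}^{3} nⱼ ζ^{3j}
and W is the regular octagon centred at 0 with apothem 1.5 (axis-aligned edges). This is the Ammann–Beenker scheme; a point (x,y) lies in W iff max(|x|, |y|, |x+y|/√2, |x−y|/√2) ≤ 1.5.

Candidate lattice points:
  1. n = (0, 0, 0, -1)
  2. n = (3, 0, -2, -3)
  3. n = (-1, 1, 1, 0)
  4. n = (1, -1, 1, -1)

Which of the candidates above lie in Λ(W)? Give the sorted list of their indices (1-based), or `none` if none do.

π⊥(n) = n₀ + n₁ζ³ + n₂ζ⁶ + n₃ζ⁹ where ζ = e^{iπ/4}.
#1 (0, 0, 0, -1): internal (-0.70711, -0.70711); octagon support 1.00000 vs apothem 1.5 → ∈ W
#2 (3, 0, -2, -3): internal (0.87868, -0.12132); octagon support 0.87868 vs apothem 1.5 → ∈ W
#3 (-1, 1, 1, 0): internal (-1.70711, -0.29289); octagon support 1.70711 vs apothem 1.5 → ∉ W
#4 (1, -1, 1, -1): internal (1.00000, -2.41421); octagon support 2.41421 vs apothem 1.5 → ∉ W

1, 2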